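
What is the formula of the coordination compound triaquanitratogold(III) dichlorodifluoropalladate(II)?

Cation [Au…]: ligand charges -1, Au(III) ⇒ ion charge 2+.
Anion [Pd…]: ligand charges -4, Pd(II) ⇒ ion charge 2−.
One 2+ cation balances one 2− anion.

[Au(H2O)3(NO3)][PdCl2F2]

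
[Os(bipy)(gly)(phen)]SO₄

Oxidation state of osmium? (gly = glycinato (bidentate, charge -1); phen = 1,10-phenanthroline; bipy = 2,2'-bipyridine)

1 sulfate outside the brackets (-2 each) → the complex ion is 2+.
Ligand charges: 1×gly = -1; 1×phen neutral; 1×bipy neutral; sum -1.
Os + (-1) = 2+ ⇒ Os is +3.

+3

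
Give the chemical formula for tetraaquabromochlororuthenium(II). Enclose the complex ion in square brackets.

Ligands: 1 bromo (Br, -1), 4 aqua (H2O, neutral), 1 chloro (Cl, -1). Ligand charge sum = -2.
With Ru in oxidation state +2, the complex ion is [Ru...].

[RuBrCl(H2O)4]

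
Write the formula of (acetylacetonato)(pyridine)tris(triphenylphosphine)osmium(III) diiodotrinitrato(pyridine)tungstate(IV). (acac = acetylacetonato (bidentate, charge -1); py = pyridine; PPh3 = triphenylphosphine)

Cation [Os…]: ligand charges -1, Os(III) ⇒ ion charge 2+.
Anion [W…]: ligand charges -5, W(IV) ⇒ ion charge 1−.
One 2+ cation requires 2 of the 1− anion.

[Os(acac)(PPh3)3(py)][WI2(NO3)3(py)]2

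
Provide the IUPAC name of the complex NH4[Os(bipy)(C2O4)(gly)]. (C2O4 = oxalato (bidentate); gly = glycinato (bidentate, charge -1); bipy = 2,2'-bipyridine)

ammonium (2,2'-bipyridine)(glycinato)oxalatoosmate(II)

The 1 ammonium counter-ion carries a total charge of +1, so each complex ion is 1−.
Ligand charges: 1×oxalato (-2 each), 1×glycinato (-1 each), 1×2,2'-bipyridine (neutral); total -3. So Os + (-3) = 1−, giving Os = +2.
Ligands are named alphabetically: bipyridine before glycinato before oxalato.
The complex ion is anionic, so osmium takes the -ate form osmate(II).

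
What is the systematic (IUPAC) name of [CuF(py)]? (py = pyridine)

fluoro(pyridine)copper(I)

There is no counter-ion, so the complex is neutral overall.
Ligand charges: 1×fluoro (-1 each), 1×pyridine (neutral); total -1. So Cu + (-1) = 0, giving Cu = +1.
Ligands are named alphabetically: fluoro before pyridine.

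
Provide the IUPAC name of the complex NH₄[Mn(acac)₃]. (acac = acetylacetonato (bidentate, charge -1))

ammonium tris(acetylacetonato)manganate(II)

The 1 ammonium counter-ion carries a total charge of +1, so each complex ion is 1−.
Ligand charges: 3×acetylacetonato (-1 each); total -3. So Mn + (-3) = 1−, giving Mn = +2.
The complex ion is anionic, so manganese takes the -ate form manganate(II).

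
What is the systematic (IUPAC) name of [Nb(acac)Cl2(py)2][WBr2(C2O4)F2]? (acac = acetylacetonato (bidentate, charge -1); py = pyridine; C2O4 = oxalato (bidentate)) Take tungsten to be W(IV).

(acetylacetonato)dichlorobis(pyridine)niobium(V) dibromodifluorooxalatotungstate(IV)

W is given as +4; the anion's ligand charges sum to -6, so the complex anion is 2−.
A 1:1 salt means the cation carries the equal and opposite charge, 2+.
Cation: ligand charges sum to -3; for the ion to be 2+, Nb = +5.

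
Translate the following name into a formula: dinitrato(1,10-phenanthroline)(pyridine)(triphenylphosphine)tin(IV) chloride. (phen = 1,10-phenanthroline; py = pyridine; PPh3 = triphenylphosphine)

[Sn(NO3)2(phen)(PPh3)(py)]Cl2

Ligands: 2 nitrato (NO3, -1), 1 1,10-phenanthroline (phen, neutral), 1 pyridine (py, neutral), 1 triphenylphosphine (PPh3, neutral). Ligand charge sum = -2.
Charge balance with chloride (-1) requires 1 complex ion per 2 chloride.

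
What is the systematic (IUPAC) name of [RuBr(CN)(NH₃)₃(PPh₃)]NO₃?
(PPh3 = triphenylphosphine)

triamminebromocyano(triphenylphosphine)ruthenium(III) nitrate

The 1 nitrate counter-ion carries a total charge of -1, so each complex ion is 1+.
Ligand charges: 1×bromo (-1 each), 1×cyano (-1 each), 3×ammine (neutral), 1×triphenylphosphine (neutral); total -2. So Ru + (-2) = 1+, giving Ru = +3.
Ligands are named alphabetically: ammine before bromo before cyano before triphenylphosphine.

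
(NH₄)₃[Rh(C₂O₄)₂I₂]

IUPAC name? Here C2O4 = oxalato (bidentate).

The 3 ammonium counter-ions carry a total charge of +3, so each complex ion is 3−.
Ligand charges: 2×iodo (-1 each), 2×oxalato (-2 each); total -6. So Rh + (-6) = 3−, giving Rh = +3.
Ligands are named alphabetically: iodo before oxalato.
The complex ion is anionic, so rhodium takes the -ate form rhodate(III).

ammonium diiododioxalatorhodate(III)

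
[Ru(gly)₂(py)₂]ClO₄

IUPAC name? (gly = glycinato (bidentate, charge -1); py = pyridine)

The 1 perchlorate counter-ion carries a total charge of -1, so each complex ion is 1+.
Ligand charges: 2×glycinato (-1 each), 2×pyridine (neutral); total -2. So Ru + (-2) = 1+, giving Ru = +3.
Ligands are named alphabetically: glycinato before pyridine.

bis(glycinato)bis(pyridine)ruthenium(III) perchlorate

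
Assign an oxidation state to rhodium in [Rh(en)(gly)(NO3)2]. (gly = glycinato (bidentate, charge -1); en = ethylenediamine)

No counter-ion: the bracketed complex is neutral.
Ligand charges: 1×gly = -1; 2×NO3 = -2; 1×en neutral; sum -3.
Rh + (-3) = 0 ⇒ Rh is +3.

+3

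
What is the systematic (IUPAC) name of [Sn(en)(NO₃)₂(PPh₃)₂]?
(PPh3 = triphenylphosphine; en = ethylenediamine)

(ethylenediamine)dinitratobis(triphenylphosphine)tin(II)

There is no counter-ion, so the complex is neutral overall.
Ligand charges: 2×nitrato (-1 each), 2×triphenylphosphine (neutral), 1×ethylenediamine (neutral); total -2. So Sn + (-2) = 0, giving Sn = +2.
Ligands are named alphabetically: ethylenediamine before nitrato before triphenylphosphine.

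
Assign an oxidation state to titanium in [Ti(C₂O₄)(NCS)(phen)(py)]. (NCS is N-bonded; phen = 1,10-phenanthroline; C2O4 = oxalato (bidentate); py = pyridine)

No counter-ion: the bracketed complex is neutral.
Ligand charges: 1×NCS = -1; 1×phen neutral; 1×C2O4 = -2; 1×py neutral; sum -3.
Ti + (-3) = 0 ⇒ Ti is +3.

+3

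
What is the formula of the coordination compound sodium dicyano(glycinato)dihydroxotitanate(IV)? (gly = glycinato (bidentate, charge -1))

Na[Ti(CN)2(gly)(OH)2]

Ligands: 1 glycinato (gly, -1), 2 hydroxo (OH, -1), 2 cyano (CN, -1). Ligand charge sum = -5.
Charge balance with sodium (+1) requires 1 complex ion per 1 sodium.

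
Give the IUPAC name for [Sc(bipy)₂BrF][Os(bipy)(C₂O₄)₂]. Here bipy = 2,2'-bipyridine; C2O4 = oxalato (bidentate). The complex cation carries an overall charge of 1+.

bis(2,2'-bipyridine)bromofluoroscandium(III) (2,2'-bipyridine)dioxalatoosmate(III)

Both ions are complex: the cation is named first with the plain metal name, the anion second with the -ate form; each ion's ligands are alphabetised independently.
The complex cation is given as 1+; its ligand charges sum to -2, so Sc = +3.
A 1:1 salt means the anion carries the equal and opposite charge, 1−.
Anion: ligand charges sum to -4; for the ion to be 1−, Os = +3.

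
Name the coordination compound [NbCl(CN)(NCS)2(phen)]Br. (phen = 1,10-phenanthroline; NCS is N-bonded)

chlorocyanodiisothiocyanato(1,10-phenanthroline)niobium(V) bromide

The 1 bromide counter-ion carries a total charge of -1, so each complex ion is 1+.
Ligand charges: 1×cyano (-1 each), 1×chloro (-1 each), 1×1,10-phenanthroline (neutral), 2×isothiocyanato (-1 each); total -4. So Nb + (-4) = 1+, giving Nb = +5.
Ligands are named alphabetically: chloro before cyano before isothiocyanato before phenanthroline.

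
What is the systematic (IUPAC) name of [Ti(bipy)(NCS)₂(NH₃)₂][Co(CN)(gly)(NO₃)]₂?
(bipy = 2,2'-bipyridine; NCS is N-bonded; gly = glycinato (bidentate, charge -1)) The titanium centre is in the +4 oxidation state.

diammine(2,2'-bipyridine)diisothiocyanatotitanium(IV) cyano(glycinato)nitratocobaltate(II)

Both ions are complex: the cation is named first with the plain metal name, the anion second with the -ate form; each ion's ligands are alphabetised independently.
Ti is given as +4; the cation's ligand charges sum to -2, so the complex cation is 2+.
With 2 anions per cation, each anion must be 2/2 = 1−.
Anion: ligand charges sum to -3; for the ion to be 1−, Co = +2.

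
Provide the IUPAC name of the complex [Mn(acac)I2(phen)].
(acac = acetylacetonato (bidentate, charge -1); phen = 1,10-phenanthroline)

There is no counter-ion, so the complex is neutral overall.
Ligand charges: 2×iodo (-1 each), 1×acetylacetonato (-1 each), 1×1,10-phenanthroline (neutral); total -3. So Mn + (-3) = 0, giving Mn = +3.
Ligands are named alphabetically: acetylacetonato before iodo before phenanthroline.

(acetylacetonato)diiodo(1,10-phenanthroline)manganese(III)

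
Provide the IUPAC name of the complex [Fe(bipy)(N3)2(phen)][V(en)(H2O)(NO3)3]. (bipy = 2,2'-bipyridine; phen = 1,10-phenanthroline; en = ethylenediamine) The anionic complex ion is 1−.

diazido(2,2'-bipyridine)(1,10-phenanthroline)iron(III) aqua(ethylenediamine)trinitratovanadate(II)

The complex anion is given as 1−; its ligand charges sum to -3, so V = +2.
A 1:1 salt means the cation carries the equal and opposite charge, 1+.
Cation: ligand charges sum to -2; for the ion to be 1+, Fe = +3.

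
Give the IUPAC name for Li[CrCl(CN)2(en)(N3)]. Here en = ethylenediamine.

lithium azidochlorodicyano(ethylenediamine)chromate(III)

The 1 lithium counter-ion carries a total charge of +1, so each complex ion is 1−.
Ligand charges: 1×chloro (-1 each), 2×cyano (-1 each), 1×ethylenediamine (neutral), 1×azido (-1 each); total -4. So Cr + (-4) = 1−, giving Cr = +3.
Ligands are named alphabetically: azido before chloro before cyano before ethylenediamine.
The complex ion is anionic, so chromium takes the -ate form chromate(III).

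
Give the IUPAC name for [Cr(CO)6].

There is no counter-ion, so the complex is neutral overall.
Ligand charges: 6×carbonyl (neutral); total 0. So Cr + (0) = 0, giving Cr = 0.

hexacarbonylchromium(0)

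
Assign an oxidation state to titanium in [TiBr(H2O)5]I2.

2 iodide outside the brackets (-1 each) → the complex ion is 2+.
Ligand charges: 5×H2O neutral; 1×Br = -1; sum -1.
Ti + (-1) = 2+ ⇒ Ti is +3.

+3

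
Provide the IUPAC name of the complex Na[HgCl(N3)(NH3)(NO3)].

sodium ammineazidochloronitratomercurate(II)

The 1 sodium counter-ion carries a total charge of +1, so each complex ion is 1−.
Ligand charges: 1×ammine (neutral), 1×azido (-1 each), 1×nitrato (-1 each), 1×chloro (-1 each); total -3. So Hg + (-3) = 1−, giving Hg = +2.
Ligands are named alphabetically: ammine before azido before chloro before nitrato.
The complex ion is anionic, so mercury takes the -ate form mercurate(II).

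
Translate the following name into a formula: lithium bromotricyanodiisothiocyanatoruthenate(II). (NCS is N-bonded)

Li4[RuBr(CN)3(NCS)2]

Ligands: 1 bromo (Br, -1), 2 isothiocyanato (NCS, -1), 3 cyano (CN, -1). Ligand charge sum = -6.
Charge balance with lithium (+1) requires 1 complex ion per 4 lithium.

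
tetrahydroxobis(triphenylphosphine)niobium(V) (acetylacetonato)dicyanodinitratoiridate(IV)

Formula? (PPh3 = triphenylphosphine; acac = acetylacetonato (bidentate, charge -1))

Cation [Nb…]: ligand charges -4, Nb(V) ⇒ ion charge 1+.
Anion [Ir…]: ligand charges -5, Ir(IV) ⇒ ion charge 1−.
One 1+ cation balances one 1− anion.

[Nb(OH)4(PPh3)2][Ir(acac)(CN)2(NO3)2]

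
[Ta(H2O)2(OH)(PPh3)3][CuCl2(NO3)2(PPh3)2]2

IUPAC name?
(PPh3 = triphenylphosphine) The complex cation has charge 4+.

diaquahydroxotris(triphenylphosphine)tantalum(V) dichlorodinitratobis(triphenylphosphine)cuprate(II)

The complex cation is given as 4+; its ligand charges sum to -1, so Ta = +5.
With 2 anions per cation, each anion must be 4/2 = 2−.
Anion: ligand charges sum to -4; for the ion to be 2−, Cu = +2.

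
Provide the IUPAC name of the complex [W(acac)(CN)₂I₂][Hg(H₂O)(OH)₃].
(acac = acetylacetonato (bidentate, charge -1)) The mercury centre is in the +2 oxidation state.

(acetylacetonato)dicyanodiiodotungsten(VI) aquatrihydroxomercurate(II)

Hg is given as +2; the anion's ligand charges sum to -3, so the complex anion is 1−.
A 1:1 salt means the cation carries the equal and opposite charge, 1+.
Cation: ligand charges sum to -5; for the ion to be 1+, W = +6.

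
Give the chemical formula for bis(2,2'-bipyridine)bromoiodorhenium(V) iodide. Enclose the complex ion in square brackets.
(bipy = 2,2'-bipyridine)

Ligands: 1 bromo (Br, -1), 2 2,2'-bipyridine (bipy, neutral), 1 iodo (I, -1). Ligand charge sum = -2.
With Re in oxidation state +5, the complex ion is [Re...]^3+.
Charge balance with iodide (-1) requires 1 complex ion per 3 iodide.

[Re(bipy)2BrI]I3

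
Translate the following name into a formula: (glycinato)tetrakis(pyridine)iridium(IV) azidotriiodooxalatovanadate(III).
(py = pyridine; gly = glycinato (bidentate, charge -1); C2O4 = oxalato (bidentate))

[Ir(gly)(py)4][V(C2O4)I3(N3)]

Cation [Ir…]: ligand charges -1, Ir(IV) ⇒ ion charge 3+.
Anion [V…]: ligand charges -6, V(III) ⇒ ion charge 3−.
One 3+ cation balances one 3− anion.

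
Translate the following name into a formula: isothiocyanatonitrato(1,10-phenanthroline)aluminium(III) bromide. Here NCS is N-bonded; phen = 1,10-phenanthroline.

[Al(NCS)(NO3)(phen)]Br

Ligands: 1 isothiocyanato (NCS, -1), 1 1,10-phenanthroline (phen, neutral), 1 nitrato (NO3, -1). Ligand charge sum = -2.
Charge balance with bromide (-1) requires 1 complex ion per 1 bromide.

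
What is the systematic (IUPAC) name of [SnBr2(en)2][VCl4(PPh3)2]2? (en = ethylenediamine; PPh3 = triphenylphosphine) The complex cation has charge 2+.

The complex cation is given as 2+; its ligand charges sum to -2, so Sn = +4.
With 2 anions per cation, each anion must be 2/2 = 1−.
Anion: ligand charges sum to -4; for the ion to be 1−, V = +3.

dibromobis(ethylenediamine)tin(IV) tetrachlorobis(triphenylphosphine)vanadate(III)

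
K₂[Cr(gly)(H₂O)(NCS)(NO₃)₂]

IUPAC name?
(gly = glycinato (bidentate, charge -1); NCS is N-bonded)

The 2 potassium counter-ions carry a total charge of +2, so each complex ion is 2−.
Ligand charges: 1×glycinato (-1 each), 1×isothiocyanato (-1 each), 2×nitrato (-1 each), 1×aqua (neutral); total -4. So Cr + (-4) = 2−, giving Cr = +2.
Ligands are named alphabetically: aqua before glycinato before isothiocyanato before nitrato.
The complex ion is anionic, so chromium takes the -ate form chromate(II).

potassium aqua(glycinato)isothiocyanatodinitratochromate(II)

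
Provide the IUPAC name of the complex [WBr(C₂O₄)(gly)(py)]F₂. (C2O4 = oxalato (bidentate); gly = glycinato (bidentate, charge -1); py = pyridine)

bromo(glycinato)oxalato(pyridine)tungsten(VI) fluoride

The 2 fluoride counter-ions carry a total charge of -2, so each complex ion is 2+.
Ligand charges: 1×oxalato (-2 each), 1×bromo (-1 each), 1×glycinato (-1 each), 1×pyridine (neutral); total -4. So W + (-4) = 2+, giving W = +6.
Ligands are named alphabetically: bromo before glycinato before oxalato before pyridine.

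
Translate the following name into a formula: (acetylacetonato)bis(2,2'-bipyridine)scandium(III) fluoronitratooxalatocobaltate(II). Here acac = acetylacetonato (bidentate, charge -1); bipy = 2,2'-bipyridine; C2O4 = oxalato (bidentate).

Cation [Sc…]: ligand charges -1, Sc(III) ⇒ ion charge 2+.
Anion [Co…]: ligand charges -4, Co(II) ⇒ ion charge 2−.
One 2+ cation balances one 2− anion.

[Sc(acac)(bipy)2][Co(C2O4)F(NO3)]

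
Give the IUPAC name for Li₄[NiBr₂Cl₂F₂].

The 4 lithium counter-ions carry a total charge of +4, so each complex ion is 4−.
Ligand charges: 2×chloro (-1 each), 2×bromo (-1 each), 2×fluoro (-1 each); total -6. So Ni + (-6) = 4−, giving Ni = +2.
The complex ion is anionic, so nickel takes the -ate form nickelate(II).

lithium dibromodichlorodifluoronickelate(II)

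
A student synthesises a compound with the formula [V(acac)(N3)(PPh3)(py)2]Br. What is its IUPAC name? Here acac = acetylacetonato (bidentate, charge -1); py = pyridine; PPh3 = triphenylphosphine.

(acetylacetonato)azidobis(pyridine)(triphenylphosphine)vanadium(III) bromide

The 1 bromide counter-ion carries a total charge of -1, so each complex ion is 1+.
Ligand charges: 1×azido (-1 each), 1×acetylacetonato (-1 each), 2×pyridine (neutral), 1×triphenylphosphine (neutral); total -2. So V + (-2) = 1+, giving V = +3.
Ligands are named alphabetically: acetylacetonato before azido before pyridine before triphenylphosphine.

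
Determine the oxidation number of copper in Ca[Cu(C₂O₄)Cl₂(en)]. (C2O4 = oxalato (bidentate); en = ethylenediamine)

1 calcium outside the brackets (+2 each) → the complex ion is 2−.
Ligand charges: 1×C2O4 = -2; 2×Cl = -2; 1×en neutral; sum -4.
Cu + (-4) = 2− ⇒ Cu is +2.

+2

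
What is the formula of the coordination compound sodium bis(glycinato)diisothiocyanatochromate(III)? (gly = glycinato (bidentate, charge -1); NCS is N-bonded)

Na[Cr(gly)2(NCS)2]

Ligands: 2 glycinato (gly, -1), 2 isothiocyanato (NCS, -1). Ligand charge sum = -4.
With Cr in oxidation state +3, the complex ion is [Cr...]^1−.
Charge balance with sodium (+1) requires 1 complex ion per 1 sodium.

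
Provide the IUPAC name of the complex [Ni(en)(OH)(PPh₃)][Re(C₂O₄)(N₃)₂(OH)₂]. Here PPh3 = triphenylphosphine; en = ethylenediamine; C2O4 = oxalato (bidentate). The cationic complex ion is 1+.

Both ions are complex: the cation is named first with the plain metal name, the anion second with the -ate form; each ion's ligands are alphabetised independently.
The complex cation is given as 1+; its ligand charges sum to -1, so Ni = +2.
A 1:1 salt means the anion carries the equal and opposite charge, 1−.
Anion: ligand charges sum to -6; for the ion to be 1−, Re = +5.

(ethylenediamine)hydroxo(triphenylphosphine)nickel(II) diazidodihydroxooxalatorhenate(V)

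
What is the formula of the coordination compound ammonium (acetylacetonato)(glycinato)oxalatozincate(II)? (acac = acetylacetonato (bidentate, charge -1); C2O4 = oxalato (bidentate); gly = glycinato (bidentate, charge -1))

(NH4)2[Zn(acac)(C2O4)(gly)]

Ligands: 1 acetylacetonato (acac, -1), 1 oxalato (C2O4, -2), 1 glycinato (gly, -1). Ligand charge sum = -4.
With Zn in oxidation state +2, the complex ion is [Zn...]^2−.
Charge balance with ammonium (+1) requires 1 complex ion per 2 ammonium.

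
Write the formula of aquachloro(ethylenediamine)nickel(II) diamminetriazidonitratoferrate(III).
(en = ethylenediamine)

[NiCl(en)(H2O)][Fe(N3)3(NH3)2(NO3)]

Cation [Ni…]: ligand charges -1, Ni(II) ⇒ ion charge 1+.
Anion [Fe…]: ligand charges -4, Fe(III) ⇒ ion charge 1−.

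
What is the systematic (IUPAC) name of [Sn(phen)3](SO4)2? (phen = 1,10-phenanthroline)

tris(1,10-phenanthroline)tin(IV) sulfate

The 2 sulfate counter-ions carry a total charge of -4, so each complex ion is 4+.
Ligand charges: 3×1,10-phenanthroline (neutral); total 0. So Sn + (0) = 4+, giving Sn = +4.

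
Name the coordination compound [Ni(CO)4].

tetracarbonylnickel(0)

There is no counter-ion, so the complex is neutral overall.
Ligand charges: 4×carbonyl (neutral); total 0. So Ni + (0) = 0, giving Ni = 0.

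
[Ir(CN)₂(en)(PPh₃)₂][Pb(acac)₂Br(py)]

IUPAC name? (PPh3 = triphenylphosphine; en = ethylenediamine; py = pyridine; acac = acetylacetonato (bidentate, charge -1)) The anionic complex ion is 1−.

dicyano(ethylenediamine)bis(triphenylphosphine)iridium(III) bis(acetylacetonato)bromo(pyridine)plumbate(II)

The complex anion is given as 1−; its ligand charges sum to -3, so Pb = +2.
A 1:1 salt means the cation carries the equal and opposite charge, 1+.
Cation: ligand charges sum to -2; for the ion to be 1+, Ir = +3.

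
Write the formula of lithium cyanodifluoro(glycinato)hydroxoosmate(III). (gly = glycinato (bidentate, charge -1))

Ligands: 1 hydroxo (OH, -1), 1 cyano (CN, -1), 1 glycinato (gly, -1), 2 fluoro (F, -1). Ligand charge sum = -5.
With Os in oxidation state +3, the complex ion is [Os...]^2−.
Charge balance with lithium (+1) requires 1 complex ion per 2 lithium.

Li2[Os(CN)F2(gly)(OH)]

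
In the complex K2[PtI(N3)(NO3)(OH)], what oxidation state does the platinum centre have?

2 potassium outside the brackets (+1 each) → the complex ion is 2−.
Ligand charges: 1×NO3 = -1; 1×N3 = -1; 1×I = -1; 1×OH = -1; sum -4.
Pt + (-4) = 2− ⇒ Pt is +2.

+2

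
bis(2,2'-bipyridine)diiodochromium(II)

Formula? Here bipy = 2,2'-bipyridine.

[Cr(bipy)2I2]

Ligands: 2 iodo (I, -1), 2 2,2'-bipyridine (bipy, neutral). Ligand charge sum = -2.
With Cr in oxidation state +2, the complex ion is [Cr...].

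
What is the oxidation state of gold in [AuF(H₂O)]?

No counter-ion: the bracketed complex is neutral.
Ligand charges: 1×F = -1; 1×H2O neutral; sum -1.
Au + (-1) = 0 ⇒ Au is +1.

+1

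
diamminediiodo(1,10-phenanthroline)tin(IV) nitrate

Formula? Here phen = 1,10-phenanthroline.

Ligands: 1 1,10-phenanthroline (phen, neutral), 2 iodo (I, -1), 2 ammine (NH3, neutral). Ligand charge sum = -2.
With Sn in oxidation state +4, the complex ion is [Sn...]^2+.
Charge balance with nitrate (-1) requires 1 complex ion per 2 nitrate.

[SnI2(NH3)2(phen)](NO3)2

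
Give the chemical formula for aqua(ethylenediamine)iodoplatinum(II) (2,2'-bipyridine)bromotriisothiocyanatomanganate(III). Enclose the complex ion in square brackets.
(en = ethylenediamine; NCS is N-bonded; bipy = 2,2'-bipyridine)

Cation [Pt…]: ligand charges -1, Pt(II) ⇒ ion charge 1+.
Anion [Mn…]: ligand charges -4, Mn(III) ⇒ ion charge 1−.
One 1+ cation balances one 1− anion.

[Pt(en)(H2O)I][Mn(bipy)Br(NCS)3]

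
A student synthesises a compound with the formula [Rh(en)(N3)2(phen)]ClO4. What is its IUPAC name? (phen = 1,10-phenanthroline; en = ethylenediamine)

The 1 perchlorate counter-ion carries a total charge of -1, so each complex ion is 1+.
Ligand charges: 1×1,10-phenanthroline (neutral), 2×azido (-1 each), 1×ethylenediamine (neutral); total -2. So Rh + (-2) = 1+, giving Rh = +3.
Ligands are named alphabetically: azido before ethylenediamine before phenanthroline.

diazido(ethylenediamine)(1,10-phenanthroline)rhodium(III) perchlorate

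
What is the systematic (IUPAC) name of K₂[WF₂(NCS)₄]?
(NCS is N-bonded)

potassium difluorotetraisothiocyanatotungstate(IV)

The 2 potassium counter-ions carry a total charge of +2, so each complex ion is 2−.
Ligand charges: 4×isothiocyanato (-1 each), 2×fluoro (-1 each); total -6. So W + (-6) = 2−, giving W = +4.
The complex ion is anionic, so tungsten takes the -ate form tungstate(IV).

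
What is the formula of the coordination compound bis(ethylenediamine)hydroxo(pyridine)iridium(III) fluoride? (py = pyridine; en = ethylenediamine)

Ligands: 1 pyridine (py, neutral), 1 hydroxo (OH, -1), 2 ethylenediamine (en, neutral). Ligand charge sum = -1.
With Ir in oxidation state +3, the complex ion is [Ir...]^2+.
Charge balance with fluoride (-1) requires 1 complex ion per 2 fluoride.

[Ir(en)2(OH)(py)]F2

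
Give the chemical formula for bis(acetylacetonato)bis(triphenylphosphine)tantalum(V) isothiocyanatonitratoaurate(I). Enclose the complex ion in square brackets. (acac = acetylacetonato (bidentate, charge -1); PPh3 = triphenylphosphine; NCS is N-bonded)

[Ta(acac)2(PPh3)2][Au(NCS)(NO3)]3

Cation [Ta…]: ligand charges -2, Ta(V) ⇒ ion charge 3+.
Anion [Au…]: ligand charges -2, Au(I) ⇒ ion charge 1−.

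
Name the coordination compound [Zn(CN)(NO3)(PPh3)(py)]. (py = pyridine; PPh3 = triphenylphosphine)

There is no counter-ion, so the complex is neutral overall.
Ligand charges: 1×pyridine (neutral), 1×triphenylphosphine (neutral), 1×nitrato (-1 each), 1×cyano (-1 each); total -2. So Zn + (-2) = 0, giving Zn = +2.
Ligands are named alphabetically: cyano before nitrato before pyridine before triphenylphosphine.

cyanonitrato(pyridine)(triphenylphosphine)zinc(II)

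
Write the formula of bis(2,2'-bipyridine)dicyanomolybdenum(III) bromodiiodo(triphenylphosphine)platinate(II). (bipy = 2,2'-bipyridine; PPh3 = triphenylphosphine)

Cation [Mo…]: ligand charges -2, Mo(III) ⇒ ion charge 1+.
Anion [Pt…]: ligand charges -3, Pt(II) ⇒ ion charge 1−.

[Mo(bipy)2(CN)2][PtBrI2(PPh3)]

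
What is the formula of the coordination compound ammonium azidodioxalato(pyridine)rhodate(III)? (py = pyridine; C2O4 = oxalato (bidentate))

(NH4)2[Rh(C2O4)2(N3)(py)]

Ligands: 1 pyridine (py, neutral), 1 azido (N3, -1), 2 oxalato (C2O4, -2). Ligand charge sum = -5.
With Rh in oxidation state +3, the complex ion is [Rh...]^2−.
Charge balance with ammonium (+1) requires 1 complex ion per 2 ammonium.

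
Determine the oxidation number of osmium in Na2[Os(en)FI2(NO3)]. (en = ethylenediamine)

+2

2 sodium outside the brackets (+1 each) → the complex ion is 2−.
Ligand charges: 1×NO3 = -1; 1×F = -1; 2×I = -2; 1×en neutral; sum -4.
Os + (-4) = 2− ⇒ Os is +2.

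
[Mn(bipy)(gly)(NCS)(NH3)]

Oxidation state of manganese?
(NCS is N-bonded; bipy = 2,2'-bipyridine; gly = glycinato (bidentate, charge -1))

+2

No counter-ion: the bracketed complex is neutral.
Ligand charges: 1×NCS = -1; 1×bipy neutral; 1×gly = -1; 1×NH3 neutral; sum -2.
Mn + (-2) = 0 ⇒ Mn is +2.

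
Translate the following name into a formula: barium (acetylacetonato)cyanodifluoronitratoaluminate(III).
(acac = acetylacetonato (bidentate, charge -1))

Ba[Al(acac)(CN)F2(NO3)]

Ligands: 2 fluoro (F, -1), 1 cyano (CN, -1), 1 nitrato (NO3, -1), 1 acetylacetonato (acac, -1). Ligand charge sum = -5.
Charge balance with barium (+2) requires 1 complex ion per 1 barium.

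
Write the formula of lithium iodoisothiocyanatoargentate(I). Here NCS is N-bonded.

Li[AgI(NCS)]

Ligands: 1 iodo (I, -1), 1 isothiocyanato (NCS, -1). Ligand charge sum = -2.
With Ag in oxidation state +1, the complex ion is [Ag...]^1−.
Charge balance with lithium (+1) requires 1 complex ion per 1 lithium.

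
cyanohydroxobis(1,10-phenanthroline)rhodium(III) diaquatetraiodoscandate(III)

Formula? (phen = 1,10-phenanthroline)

Cation [Rh…]: ligand charges -2, Rh(III) ⇒ ion charge 1+.
Anion [Sc…]: ligand charges -4, Sc(III) ⇒ ion charge 1−.

[Rh(CN)(OH)(phen)2][Sc(H2O)2I4]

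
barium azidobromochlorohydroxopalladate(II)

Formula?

Ba[PdBrCl(N3)(OH)]

Ligands: 1 azido (N3, -1), 1 chloro (Cl, -1), 1 hydroxo (OH, -1), 1 bromo (Br, -1). Ligand charge sum = -4.
With Pd in oxidation state +2, the complex ion is [Pd...]^2−.
Charge balance with barium (+2) requires 1 complex ion per 1 barium.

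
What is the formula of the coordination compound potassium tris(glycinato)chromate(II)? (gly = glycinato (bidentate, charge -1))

K[Cr(gly)3]

Ligands: 3 glycinato (gly, -1). Ligand charge sum = -3.
Charge balance with potassium (+1) requires 1 complex ion per 1 potassium.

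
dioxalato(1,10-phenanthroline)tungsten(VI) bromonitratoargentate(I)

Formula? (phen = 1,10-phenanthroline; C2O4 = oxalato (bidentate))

Cation [W…]: ligand charges -4, W(VI) ⇒ ion charge 2+.
Anion [Ag…]: ligand charges -2, Ag(I) ⇒ ion charge 1−.
One 2+ cation requires 2 of the 1− anion.

[W(C2O4)2(phen)][AgBr(NO3)]2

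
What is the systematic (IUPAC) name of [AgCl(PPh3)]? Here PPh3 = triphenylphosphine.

There is no counter-ion, so the complex is neutral overall.
Ligand charges: 1×chloro (-1 each), 1×triphenylphosphine (neutral); total -1. So Ag + (-1) = 0, giving Ag = +1.
Ligands are named alphabetically: chloro before triphenylphosphine.

chloro(triphenylphosphine)silver(I)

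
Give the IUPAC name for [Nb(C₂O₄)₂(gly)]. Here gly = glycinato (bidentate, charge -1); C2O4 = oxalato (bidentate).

There is no counter-ion, so the complex is neutral overall.
Ligand charges: 1×glycinato (-1 each), 2×oxalato (-2 each); total -5. So Nb + (-5) = 0, giving Nb = +5.
Ligands are named alphabetically: glycinato before oxalato.

(glycinato)dioxalatoniobium(V)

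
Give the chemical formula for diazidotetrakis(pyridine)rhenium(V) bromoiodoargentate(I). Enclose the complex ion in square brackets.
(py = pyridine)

[Re(N3)2(py)4][AgBrI]3

Cation [Re…]: ligand charges -2, Re(V) ⇒ ion charge 3+.
Anion [Ag…]: ligand charges -2, Ag(I) ⇒ ion charge 1−.
One 3+ cation requires 3 of the 1− anion.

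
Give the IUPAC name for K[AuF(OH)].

The 1 potassium counter-ion carries a total charge of +1, so each complex ion is 1−.
Ligand charges: 1×hydroxo (-1 each), 1×fluoro (-1 each); total -2. So Au + (-2) = 1−, giving Au = +1.
The complex ion is anionic, so gold takes the -ate form aurate(I).

potassium fluorohydroxoaurate(I)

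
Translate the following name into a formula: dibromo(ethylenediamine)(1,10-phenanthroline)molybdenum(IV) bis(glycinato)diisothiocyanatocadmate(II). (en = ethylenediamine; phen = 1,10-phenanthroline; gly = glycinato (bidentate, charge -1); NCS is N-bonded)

[MoBr2(en)(phen)][Cd(gly)2(NCS)2]

Cation [Mo…]: ligand charges -2, Mo(IV) ⇒ ion charge 2+.
Anion [Cd…]: ligand charges -4, Cd(II) ⇒ ion charge 2−.
One 2+ cation balances one 2− anion.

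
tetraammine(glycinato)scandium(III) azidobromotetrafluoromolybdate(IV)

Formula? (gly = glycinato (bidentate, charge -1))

Cation [Sc…]: ligand charges -1, Sc(III) ⇒ ion charge 2+.
Anion [Mo…]: ligand charges -6, Mo(IV) ⇒ ion charge 2−.
One 2+ cation balances one 2− anion.

[Sc(gly)(NH3)4][MoBrF4(N3)]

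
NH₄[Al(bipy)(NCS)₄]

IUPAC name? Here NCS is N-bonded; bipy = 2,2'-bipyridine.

The 1 ammonium counter-ion carries a total charge of +1, so each complex ion is 1−.
Ligand charges: 4×isothiocyanato (-1 each), 1×2,2'-bipyridine (neutral); total -4. So Al + (-4) = 1−, giving Al = +3.
The complex ion is anionic, so aluminium takes the -ate form aluminate(III).

ammonium (2,2'-bipyridine)tetraisothiocyanatoaluminate(III)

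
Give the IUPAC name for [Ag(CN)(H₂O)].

aquacyanosilver(I)

There is no counter-ion, so the complex is neutral overall.
Ligand charges: 1×cyano (-1 each), 1×aqua (neutral); total -1. So Ag + (-1) = 0, giving Ag = +1.
Ligands are named alphabetically: aqua before cyano.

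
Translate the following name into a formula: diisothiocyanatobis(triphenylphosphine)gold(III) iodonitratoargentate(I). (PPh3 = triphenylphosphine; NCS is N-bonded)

Cation [Au…]: ligand charges -2, Au(III) ⇒ ion charge 1+.
Anion [Ag…]: ligand charges -2, Ag(I) ⇒ ion charge 1−.
One 1+ cation balances one 1− anion.

[Au(NCS)2(PPh3)2][AgI(NO3)]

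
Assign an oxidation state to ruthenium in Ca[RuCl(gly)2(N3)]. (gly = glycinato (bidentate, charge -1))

1 calcium outside the brackets (+2 each) → the complex ion is 2−.
Ligand charges: 2×gly = -2; 1×N3 = -1; 1×Cl = -1; sum -4.
Ru + (-4) = 2− ⇒ Ru is +2.

+2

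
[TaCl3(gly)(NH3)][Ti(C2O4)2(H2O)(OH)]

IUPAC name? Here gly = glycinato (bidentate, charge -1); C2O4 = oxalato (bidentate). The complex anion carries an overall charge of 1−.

The complex anion is given as 1−; its ligand charges sum to -5, so Ti = +4.
A 1:1 salt means the cation carries the equal and opposite charge, 1+.
Cation: ligand charges sum to -4; for the ion to be 1+, Ta = +5.

amminetrichloro(glycinato)tantalum(V) aquahydroxodioxalatotitanate(IV)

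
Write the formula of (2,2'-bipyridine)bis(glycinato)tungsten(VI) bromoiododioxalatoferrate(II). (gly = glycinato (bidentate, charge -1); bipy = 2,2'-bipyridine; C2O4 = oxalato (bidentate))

[W(bipy)(gly)2][FeBr(C2O4)2I]

Cation [W…]: ligand charges -2, W(VI) ⇒ ion charge 4+.
Anion [Fe…]: ligand charges -6, Fe(II) ⇒ ion charge 4−.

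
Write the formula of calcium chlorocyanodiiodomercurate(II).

Ligands: 1 cyano (CN, -1), 1 chloro (Cl, -1), 2 iodo (I, -1). Ligand charge sum = -4.
Charge balance with calcium (+2) requires 1 complex ion per 1 calcium.

Ca[HgCl(CN)I2]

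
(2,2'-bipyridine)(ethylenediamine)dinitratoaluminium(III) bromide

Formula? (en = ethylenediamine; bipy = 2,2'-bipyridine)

Ligands: 2 nitrato (NO3, -1), 1 ethylenediamine (en, neutral), 1 2,2'-bipyridine (bipy, neutral). Ligand charge sum = -2.
With Al in oxidation state +3, the complex ion is [Al...]^1+.
Charge balance with bromide (-1) requires 1 complex ion per 1 bromide.

[Al(bipy)(en)(NO3)2]Br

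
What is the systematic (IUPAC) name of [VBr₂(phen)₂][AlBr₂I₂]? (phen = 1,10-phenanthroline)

Aluminium is always +3 in its complexes; the anion's ligand charges sum to -4, so the complex anion is 1−.
A 1:1 salt means the cation carries the equal and opposite charge, 1+.
Cation: ligand charges sum to -2; for the ion to be 1+, V = +3.

dibromobis(1,10-phenanthroline)vanadium(III) dibromodiiodoaluminate(III)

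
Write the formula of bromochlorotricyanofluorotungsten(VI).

Ligands: 1 fluoro (F, -1), 1 chloro (Cl, -1), 3 cyano (CN, -1), 1 bromo (Br, -1). Ligand charge sum = -6.
With W in oxidation state +6, the complex ion is [W...].

[WBrCl(CN)3F]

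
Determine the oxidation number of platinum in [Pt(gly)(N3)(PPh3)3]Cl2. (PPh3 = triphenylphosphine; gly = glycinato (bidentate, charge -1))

+4

2 chloride outside the brackets (-1 each) → the complex ion is 2+.
Ligand charges: 3×PPh3 neutral; 1×N3 = -1; 1×gly = -1; sum -2.
Pt + (-2) = 2+ ⇒ Pt is +4.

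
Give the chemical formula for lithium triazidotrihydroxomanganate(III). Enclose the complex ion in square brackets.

Li3[Mn(N3)3(OH)3]

Ligands: 3 azido (N3, -1), 3 hydroxo (OH, -1). Ligand charge sum = -6.
Charge balance with lithium (+1) requires 1 complex ion per 3 lithium.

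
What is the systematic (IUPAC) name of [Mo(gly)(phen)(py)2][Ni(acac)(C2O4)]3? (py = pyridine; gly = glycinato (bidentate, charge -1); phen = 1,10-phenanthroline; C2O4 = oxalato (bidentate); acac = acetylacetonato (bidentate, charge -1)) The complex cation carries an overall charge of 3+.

(glycinato)(1,10-phenanthroline)bis(pyridine)molybdenum(IV) (acetylacetonato)oxalatonickelate(II)

Both ions are complex: the cation is named first with the plain metal name, the anion second with the -ate form; each ion's ligands are alphabetised independently.
The complex cation is given as 3+; its ligand charges sum to -1, so Mo = +4.
With 3 anions per cation, each anion must be 3/3 = 1−.
Anion: ligand charges sum to -3; for the ion to be 1−, Ni = +2.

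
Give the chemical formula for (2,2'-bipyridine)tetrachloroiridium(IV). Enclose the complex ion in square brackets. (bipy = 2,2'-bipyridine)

[Ir(bipy)Cl4]

Ligands: 1 2,2'-bipyridine (bipy, neutral), 4 chloro (Cl, -1). Ligand charge sum = -4.
With Ir in oxidation state +4, the complex ion is [Ir...].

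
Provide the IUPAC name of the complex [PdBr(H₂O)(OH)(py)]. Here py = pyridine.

aquabromohydroxo(pyridine)palladium(II)

There is no counter-ion, so the complex is neutral overall.
Ligand charges: 1×pyridine (neutral), 1×aqua (neutral), 1×bromo (-1 each), 1×hydroxo (-1 each); total -2. So Pd + (-2) = 0, giving Pd = +2.
Ligands are named alphabetically: aqua before bromo before hydroxo before pyridine.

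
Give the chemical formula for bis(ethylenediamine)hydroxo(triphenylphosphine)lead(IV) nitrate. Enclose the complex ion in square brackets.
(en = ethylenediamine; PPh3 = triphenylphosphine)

[Pb(en)2(OH)(PPh3)](NO3)3

Ligands: 2 ethylenediamine (en, neutral), 1 hydroxo (OH, -1), 1 triphenylphosphine (PPh3, neutral). Ligand charge sum = -1.
With Pb in oxidation state +4, the complex ion is [Pb...]^3+.
Charge balance with nitrate (-1) requires 1 complex ion per 3 nitrate.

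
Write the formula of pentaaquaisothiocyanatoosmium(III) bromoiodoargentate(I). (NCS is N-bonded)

Cation [Os…]: ligand charges -1, Os(III) ⇒ ion charge 2+.
Anion [Ag…]: ligand charges -2, Ag(I) ⇒ ion charge 1−.
One 2+ cation requires 2 of the 1− anion.

[Os(H2O)5(NCS)][AgBrI]2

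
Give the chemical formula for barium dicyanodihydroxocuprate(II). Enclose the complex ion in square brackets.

Ligands: 2 cyano (CN, -1), 2 hydroxo (OH, -1). Ligand charge sum = -4.
With Cu in oxidation state +2, the complex ion is [Cu...]^2−.
Charge balance with barium (+2) requires 1 complex ion per 1 barium.

Ba[Cu(CN)2(OH)2]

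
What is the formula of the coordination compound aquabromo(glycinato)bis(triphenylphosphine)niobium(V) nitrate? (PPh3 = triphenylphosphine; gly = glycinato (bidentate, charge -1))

[NbBr(gly)(H2O)(PPh3)2](NO3)3

Ligands: 1 bromo (Br, -1), 2 triphenylphosphine (PPh3, neutral), 1 glycinato (gly, -1), 1 aqua (H2O, neutral). Ligand charge sum = -2.
Charge balance with nitrate (-1) requires 1 complex ion per 3 nitrate.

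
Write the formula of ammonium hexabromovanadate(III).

Ligands: 6 bromo (Br, -1). Ligand charge sum = -6.
With V in oxidation state +3, the complex ion is [V...]^3−.
Charge balance with ammonium (+1) requires 1 complex ion per 3 ammonium.

(NH4)3[VBr6]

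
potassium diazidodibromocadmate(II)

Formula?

Ligands: 2 bromo (Br, -1), 2 azido (N3, -1). Ligand charge sum = -4.
Charge balance with potassium (+1) requires 1 complex ion per 2 potassium.

K2[CdBr2(N3)2]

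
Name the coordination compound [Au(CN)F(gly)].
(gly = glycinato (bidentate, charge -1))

There is no counter-ion, so the complex is neutral overall.
Ligand charges: 1×cyano (-1 each), 1×fluoro (-1 each), 1×glycinato (-1 each); total -3. So Au + (-3) = 0, giving Au = +3.
Ligands are named alphabetically: cyano before fluoro before glycinato.

cyanofluoro(glycinato)gold(III)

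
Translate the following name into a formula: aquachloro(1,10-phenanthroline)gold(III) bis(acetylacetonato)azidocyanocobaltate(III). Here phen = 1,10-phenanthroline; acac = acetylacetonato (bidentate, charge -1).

Cation [Au…]: ligand charges -1, Au(III) ⇒ ion charge 2+.
Anion [Co…]: ligand charges -4, Co(III) ⇒ ion charge 1−.

[AuCl(H2O)(phen)][Co(acac)2(CN)(N3)]2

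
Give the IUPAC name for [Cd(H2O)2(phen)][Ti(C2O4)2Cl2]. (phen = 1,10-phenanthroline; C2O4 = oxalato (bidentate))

diaqua(1,10-phenanthroline)cadmium(II) dichlorodioxalatotitanate(IV)

Both ions are complex: the cation is named first with the plain metal name, the anion second with the -ate form; each ion's ligands are alphabetised independently.
Cadmium is always +2 in its complexes; the cation's ligand charges sum to 0, so the complex cation is 2+.
A 1:1 salt means the anion carries the equal and opposite charge, 2−.
Anion: ligand charges sum to -6; for the ion to be 2−, Ti = +4.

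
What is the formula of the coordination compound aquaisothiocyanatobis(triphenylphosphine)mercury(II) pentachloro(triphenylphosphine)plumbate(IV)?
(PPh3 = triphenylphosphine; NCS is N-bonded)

Cation [Hg…]: ligand charges -1, Hg(II) ⇒ ion charge 1+.
Anion [Pb…]: ligand charges -5, Pb(IV) ⇒ ion charge 1−.

[Hg(H2O)(NCS)(PPh3)2][PbCl5(PPh3)]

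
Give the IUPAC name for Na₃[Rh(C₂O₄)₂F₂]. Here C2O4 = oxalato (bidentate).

sodium difluorodioxalatorhodate(III)

The 3 sodium counter-ions carry a total charge of +3, so each complex ion is 3−.
Ligand charges: 2×fluoro (-1 each), 2×oxalato (-2 each); total -6. So Rh + (-6) = 3−, giving Rh = +3.
Ligands are named alphabetically: fluoro before oxalato.
The complex ion is anionic, so rhodium takes the -ate form rhodate(III).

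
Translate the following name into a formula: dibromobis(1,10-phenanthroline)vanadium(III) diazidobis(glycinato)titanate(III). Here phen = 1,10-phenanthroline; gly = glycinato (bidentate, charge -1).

[VBr2(phen)2][Ti(gly)2(N3)2]

Cation [V…]: ligand charges -2, V(III) ⇒ ion charge 1+.
Anion [Ti…]: ligand charges -4, Ti(III) ⇒ ion charge 1−.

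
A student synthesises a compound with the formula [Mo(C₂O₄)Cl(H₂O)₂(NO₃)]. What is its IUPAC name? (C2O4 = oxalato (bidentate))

There is no counter-ion, so the complex is neutral overall.
Ligand charges: 2×aqua (neutral), 1×oxalato (-2 each), 1×nitrato (-1 each), 1×chloro (-1 each); total -4. So Mo + (-4) = 0, giving Mo = +4.
Ligands are named alphabetically: aqua before chloro before nitrato before oxalato.

diaquachloronitratooxalatomolybdenum(IV)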